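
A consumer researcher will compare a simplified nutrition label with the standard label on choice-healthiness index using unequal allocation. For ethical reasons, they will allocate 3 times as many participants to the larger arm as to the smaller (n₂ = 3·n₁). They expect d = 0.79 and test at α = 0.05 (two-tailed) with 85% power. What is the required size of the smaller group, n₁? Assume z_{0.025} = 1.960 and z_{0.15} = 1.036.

n₁ = 20

With allocation ratio k = n₂/n₁ = 3, Var(x̄₁−x̄₂) = σ²(1/n₁ + 1/(k·n₁)) = σ²·(k+1)/(k·n₁).
So n₁ = (1 + 1/k)·((z_{α/2} + z_β)/d)² = 1.333 × (2.996/0.79)².
n₁ = 1.333 × 14.38 = 19.2.
Round up: n₁ = 20, giving n₂ = 3 × 20 = 60.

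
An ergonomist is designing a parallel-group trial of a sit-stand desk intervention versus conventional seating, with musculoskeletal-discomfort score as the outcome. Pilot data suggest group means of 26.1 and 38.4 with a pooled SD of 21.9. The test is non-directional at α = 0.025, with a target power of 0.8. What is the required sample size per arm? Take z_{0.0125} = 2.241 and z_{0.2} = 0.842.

Cohen's d = |M₁ − M₂| / SD_pooled = |26.1 − 38.4| / 21.9 = 12.3 / 21.9 = 0.562.
For two independent groups with equal n: n = 2·((z_{α/2} + z_β) / d)².
z_{α/2} + z_β = 2.241 + 0.842 = 3.083.
n = 2 × (3.083 / 0.562)² = 2 × 5.486² = 2 × 30.09 = 60.2.
Round up to the next whole participant.

n = 61 per group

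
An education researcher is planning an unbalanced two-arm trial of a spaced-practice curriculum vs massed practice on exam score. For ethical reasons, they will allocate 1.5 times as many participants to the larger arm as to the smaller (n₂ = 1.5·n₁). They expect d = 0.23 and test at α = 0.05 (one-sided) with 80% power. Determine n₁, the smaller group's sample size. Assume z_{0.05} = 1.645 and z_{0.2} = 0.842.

n₁ = 195

With allocation ratio k = n₂/n₁ = 1.5, Var(x̄₁−x̄₂) = σ²(1/n₁ + 1/(k·n₁)) = σ²·(k+1)/(k·n₁).
So n₁ = (1 + 1/k)·((z_{α} + z_β)/d)² = 1.667 × (2.487/0.23)².
n₁ = 1.667 × 116.92 = 194.9.
Round up: n₁ = 195, giving n₂ = ⌈1.5 × 195⌉ = ⌈292.5⌉ = 293.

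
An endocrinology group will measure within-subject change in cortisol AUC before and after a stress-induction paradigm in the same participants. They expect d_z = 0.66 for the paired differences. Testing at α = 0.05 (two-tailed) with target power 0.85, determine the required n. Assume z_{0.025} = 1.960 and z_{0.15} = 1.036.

For a paired (one-sample on differences) test: n = ((z_{α/2} + z_β) / d)².
z_{α/2} + z_β = 1.960 + 1.036 = 2.996.
n = (2.996 / 0.66)² = 4.539² = 20.61.
Round up.

n = 21 pairs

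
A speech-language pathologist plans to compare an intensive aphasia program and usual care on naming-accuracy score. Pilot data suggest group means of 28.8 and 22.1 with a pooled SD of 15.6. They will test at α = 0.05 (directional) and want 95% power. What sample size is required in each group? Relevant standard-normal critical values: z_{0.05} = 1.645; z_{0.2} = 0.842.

n = 118 per group

Cohen's d = |M₁ − M₂| / SD_pooled = |28.8 − 22.1| / 15.6 = 6.7 / 15.6 = 0.429.
For two independent groups with equal n: n = 2·((z_{α} + z_β) / d)².
z_{α} + z_β = 1.645 + 1.645 = 3.290.
n = 2 × (3.290 / 0.429)² = 2 × 7.669² = 2 × 58.81 = 117.6.
Round up to the next whole participant.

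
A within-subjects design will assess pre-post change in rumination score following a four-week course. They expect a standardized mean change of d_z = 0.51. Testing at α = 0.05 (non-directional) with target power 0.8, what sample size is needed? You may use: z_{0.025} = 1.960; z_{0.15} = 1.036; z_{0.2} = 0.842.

n = 31 pairs

For a paired (one-sample on differences) test: n = ((z_{α/2} + z_β) / d)².
z_{α/2} + z_β = 1.960 + 0.842 = 2.802.
n = (2.802 / 0.51)² = 5.494² = 30.19.
Round up.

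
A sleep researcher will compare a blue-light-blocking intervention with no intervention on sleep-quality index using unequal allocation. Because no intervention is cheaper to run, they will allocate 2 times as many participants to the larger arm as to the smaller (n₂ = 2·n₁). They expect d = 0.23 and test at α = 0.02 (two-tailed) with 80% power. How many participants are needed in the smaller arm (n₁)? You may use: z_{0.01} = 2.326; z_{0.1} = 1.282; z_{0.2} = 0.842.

n₁ = 285

With allocation ratio k = n₂/n₁ = 2, Var(x̄₁−x̄₂) = σ²(1/n₁ + 1/(k·n₁)) = σ²·(k+1)/(k·n₁).
So n₁ = (1 + 1/k)·((z_{α/2} + z_β)/d)² = 1.500 × (3.168/0.23)².
n₁ = 1.500 × 189.72 = 284.6.
Round up: n₁ = 285, giving n₂ = 2 × 285 = 570.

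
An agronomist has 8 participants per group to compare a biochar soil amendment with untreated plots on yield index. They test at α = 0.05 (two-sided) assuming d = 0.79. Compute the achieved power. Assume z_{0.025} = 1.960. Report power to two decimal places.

For two equal groups, power = Φ(d·√(n/2) − z_{α/2}).
d·√(n/2) = 0.79 × √(8/2) = 0.79 × 2.000 = 1.580.
z_β = 1.580 − 1.960 = -0.380.
Power = Φ(-0.380) = 0.352.

power ≈ 0.35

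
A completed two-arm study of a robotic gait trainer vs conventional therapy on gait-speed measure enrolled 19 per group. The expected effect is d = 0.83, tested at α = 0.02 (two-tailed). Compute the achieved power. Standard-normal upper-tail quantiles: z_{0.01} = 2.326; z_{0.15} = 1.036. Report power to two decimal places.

For two equal groups, power = Φ(d·√(n/2) − z_{α/2}).
d·√(n/2) = 0.83 × √(19/2) = 0.83 × 3.082 = 2.558.
z_β = 2.558 − 2.326 = 0.232.
Power = Φ(0.232) = 0.592.

power ≈ 0.59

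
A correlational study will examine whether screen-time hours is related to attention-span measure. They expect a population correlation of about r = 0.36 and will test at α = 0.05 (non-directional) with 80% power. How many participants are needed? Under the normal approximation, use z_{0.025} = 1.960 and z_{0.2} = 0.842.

n = 59

Fisher's z: C = ½·ln((1+r)/(1−r)) = ½·ln(2.1250) = 0.3769.
n = ((z_{α/2} + z_β)/C)² + 3.
(1.960 + 0.842) / 0.3769 = 2.802 / 0.3769 = 7.434.
n = 7.434² + 3 = 55.27 + 3 = 58.3.
Round up.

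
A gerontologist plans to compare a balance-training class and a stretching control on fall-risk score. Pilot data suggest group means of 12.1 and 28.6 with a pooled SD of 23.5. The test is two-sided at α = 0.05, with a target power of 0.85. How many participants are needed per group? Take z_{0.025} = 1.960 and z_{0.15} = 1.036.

Cohen's d = |M₁ − M₂| / SD_pooled = |12.1 − 28.6| / 23.5 = 16.5 / 23.5 = 0.702.
For two independent groups with equal n: n = 2·((z_{α/2} + z_β) / d)².
z_{α/2} + z_β = 1.960 + 1.036 = 2.996.
n = 2 × (2.996 / 0.702)² = 2 × 4.268² = 2 × 18.21 = 36.4.
Round up to the next whole participant.

n = 37 per group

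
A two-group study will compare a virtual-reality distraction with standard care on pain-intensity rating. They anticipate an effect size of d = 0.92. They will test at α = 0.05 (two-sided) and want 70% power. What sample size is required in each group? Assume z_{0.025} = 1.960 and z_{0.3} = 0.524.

n = 15 per group

For two independent groups with equal n: n = 2·((z_{α/2} + z_β) / d)².
z_{α/2} + z_β = 1.960 + 0.524 = 2.484.
n = 2 × (2.484 / 0.92)² = 2 × 2.700² = 2 × 7.29 = 14.6.
Round up to the next whole participant.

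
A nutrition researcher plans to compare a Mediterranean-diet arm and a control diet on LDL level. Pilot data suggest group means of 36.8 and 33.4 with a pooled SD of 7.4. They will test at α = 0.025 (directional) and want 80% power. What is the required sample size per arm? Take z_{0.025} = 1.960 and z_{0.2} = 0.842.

Cohen's d = |M₁ − M₂| / SD_pooled = |36.8 − 33.4| / 7.4 = 3.4 / 7.4 = 0.459.
For two independent groups with equal n: n = 2·((z_{α} + z_β) / d)².
z_{α} + z_β = 1.960 + 0.842 = 2.802.
n = 2 × (2.802 / 0.459)² = 2 × 6.105² = 2 × 37.27 = 74.5.
Round up to the next whole participant.

n = 75 per group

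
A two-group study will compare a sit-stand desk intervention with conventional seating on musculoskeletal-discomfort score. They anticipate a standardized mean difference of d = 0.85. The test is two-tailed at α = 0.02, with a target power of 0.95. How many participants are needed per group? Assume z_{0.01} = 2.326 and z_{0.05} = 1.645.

For two independent groups with equal n: n = 2·((z_{α/2} + z_β) / d)².
z_{α/2} + z_β = 2.326 + 1.645 = 3.971.
n = 2 × (3.971 / 0.85)² = 2 × 4.672² = 2 × 21.83 = 43.7.
Round up to the next whole participant.

n = 44 per group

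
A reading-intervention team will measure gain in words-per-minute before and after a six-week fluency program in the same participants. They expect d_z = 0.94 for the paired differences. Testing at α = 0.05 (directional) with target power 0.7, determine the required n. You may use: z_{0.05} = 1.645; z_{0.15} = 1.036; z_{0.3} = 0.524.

n = 6 pairs

For a paired (one-sample on differences) test: n = ((z_{α} + z_β) / d)².
z_{α} + z_β = 1.645 + 0.524 = 2.169.
n = (2.169 / 0.94)² = 2.307² = 5.32.
Round up.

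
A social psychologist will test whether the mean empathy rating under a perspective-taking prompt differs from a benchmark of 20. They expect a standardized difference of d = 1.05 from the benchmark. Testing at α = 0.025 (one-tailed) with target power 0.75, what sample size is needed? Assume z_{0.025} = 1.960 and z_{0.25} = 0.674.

For a one-sample test: n = ((z_{α} + z_β) / d)².
z_{α} + z_β = 1.960 + 0.674 = 2.634.
n = (2.634 / 1.05)² = 2.509² = 6.29.
Round up.

n = 7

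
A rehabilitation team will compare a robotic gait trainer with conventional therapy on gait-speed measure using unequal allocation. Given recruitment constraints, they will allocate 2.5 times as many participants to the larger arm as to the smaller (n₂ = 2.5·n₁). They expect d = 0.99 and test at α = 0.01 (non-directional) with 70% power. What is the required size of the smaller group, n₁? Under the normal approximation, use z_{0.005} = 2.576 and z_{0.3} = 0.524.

With allocation ratio k = n₂/n₁ = 2.5, Var(x̄₁−x̄₂) = σ²(1/n₁ + 1/(k·n₁)) = σ²·(k+1)/(k·n₁).
So n₁ = (1 + 1/k)·((z_{α/2} + z_β)/d)² = 1.400 × (3.100/0.99)².
n₁ = 1.400 × 9.81 = 13.7.
Round up: n₁ = 14, giving n₂ = 2.5 × 14 = 35.

n₁ = 14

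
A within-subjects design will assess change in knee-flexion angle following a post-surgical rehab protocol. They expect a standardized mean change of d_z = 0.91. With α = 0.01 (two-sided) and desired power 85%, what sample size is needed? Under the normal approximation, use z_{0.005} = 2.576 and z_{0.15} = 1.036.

For a paired (one-sample on differences) test: n = ((z_{α/2} + z_β) / d)².
z_{α/2} + z_β = 2.576 + 1.036 = 3.612.
n = (3.612 / 0.91)² = 3.969² = 15.75.
Round up.

n = 16 pairs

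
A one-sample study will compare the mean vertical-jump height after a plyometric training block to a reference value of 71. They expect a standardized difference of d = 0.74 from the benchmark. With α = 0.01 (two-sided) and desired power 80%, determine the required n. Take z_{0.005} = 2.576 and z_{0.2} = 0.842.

n = 22

For a one-sample test: n = ((z_{α/2} + z_β) / d)².
z_{α/2} + z_β = 2.576 + 0.842 = 3.418.
n = (3.418 / 0.74)² = 4.619² = 21.33.
Round up.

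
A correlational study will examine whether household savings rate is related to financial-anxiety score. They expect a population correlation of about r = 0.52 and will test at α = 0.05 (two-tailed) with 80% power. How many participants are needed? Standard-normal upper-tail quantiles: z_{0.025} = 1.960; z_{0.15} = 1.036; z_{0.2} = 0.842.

Fisher's z: C = ½·ln((1+r)/(1−r)) = ½·ln(3.1667) = 0.5763.
n = ((z_{α/2} + z_β)/C)² + 3.
(1.960 + 0.842) / 0.5763 = 2.802 / 0.5763 = 4.862.
n = 4.862² + 3 = 23.64 + 3 = 26.6.
Round up.

n = 27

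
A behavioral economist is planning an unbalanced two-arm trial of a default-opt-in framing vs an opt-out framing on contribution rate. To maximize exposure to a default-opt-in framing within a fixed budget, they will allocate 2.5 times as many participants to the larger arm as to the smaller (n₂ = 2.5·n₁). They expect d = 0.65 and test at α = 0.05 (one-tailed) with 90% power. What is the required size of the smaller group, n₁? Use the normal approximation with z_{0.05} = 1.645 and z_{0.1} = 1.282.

With allocation ratio k = n₂/n₁ = 2.5, Var(x̄₁−x̄₂) = σ²(1/n₁ + 1/(k·n₁)) = σ²·(k+1)/(k·n₁).
So n₁ = (1 + 1/k)·((z_{α} + z_β)/d)² = 1.400 × (2.927/0.65)².
n₁ = 1.400 × 20.28 = 28.4.
Round up: n₁ = 29, giving n₂ = ⌈2.5 × 29⌉ = ⌈72.5⌉ = 73.

n₁ = 29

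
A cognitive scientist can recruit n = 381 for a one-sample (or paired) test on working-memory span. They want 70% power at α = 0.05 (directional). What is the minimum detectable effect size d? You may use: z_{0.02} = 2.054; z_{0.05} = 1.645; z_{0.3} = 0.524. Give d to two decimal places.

d_min ≈ 0.11

For a single sample (or paired design) of n = 381: d_min = (z_{α} + z_β)/√n.
z-sum = 1.645 + 0.524 = 2.169.
d_min = 2.169 / √381 = 2.169 / 19.519 = 0.111.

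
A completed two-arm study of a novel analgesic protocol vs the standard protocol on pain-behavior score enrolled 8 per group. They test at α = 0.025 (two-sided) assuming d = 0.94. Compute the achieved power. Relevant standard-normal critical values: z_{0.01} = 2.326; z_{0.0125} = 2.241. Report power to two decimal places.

For two equal groups, power = Φ(d·√(n/2) − z_{α/2}).
d·√(n/2) = 0.94 × √(8/2) = 0.94 × 2.000 = 1.880.
z_β = 1.880 − 2.241 = -0.361.
Power = Φ(-0.361) = 0.359.

power ≈ 0.36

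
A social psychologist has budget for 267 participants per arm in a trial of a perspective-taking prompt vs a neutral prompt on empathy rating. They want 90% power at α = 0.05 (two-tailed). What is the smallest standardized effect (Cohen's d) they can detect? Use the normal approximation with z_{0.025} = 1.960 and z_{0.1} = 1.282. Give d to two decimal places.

d_min ≈ 0.28

For two independent groups of n = 267 each: d_min = (z_{α/2} + z_β)·√(2/n).
z-sum = 1.960 + 1.282 = 3.242.
d_min = 3.242 × √(2/267) = 3.242 × 0.0865 = 0.281.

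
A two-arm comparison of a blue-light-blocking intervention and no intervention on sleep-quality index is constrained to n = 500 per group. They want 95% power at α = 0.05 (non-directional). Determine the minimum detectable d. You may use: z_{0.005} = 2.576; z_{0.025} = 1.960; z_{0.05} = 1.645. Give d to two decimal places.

d_min ≈ 0.23

For two independent groups of n = 500 each: d_min = (z_{α/2} + z_β)·√(2/n).
z-sum = 1.960 + 1.645 = 3.605.
d_min = 3.605 × √(2/500) = 3.605 × 0.0632 = 0.228.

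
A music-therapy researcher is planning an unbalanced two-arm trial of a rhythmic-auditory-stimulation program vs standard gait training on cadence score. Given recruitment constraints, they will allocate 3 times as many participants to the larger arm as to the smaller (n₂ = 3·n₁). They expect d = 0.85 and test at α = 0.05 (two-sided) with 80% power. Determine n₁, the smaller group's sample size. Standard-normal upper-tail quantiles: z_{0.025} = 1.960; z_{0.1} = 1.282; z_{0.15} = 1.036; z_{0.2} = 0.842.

With allocation ratio k = n₂/n₁ = 3, Var(x̄₁−x̄₂) = σ²(1/n₁ + 1/(k·n₁)) = σ²·(k+1)/(k·n₁).
So n₁ = (1 + 1/k)·((z_{α/2} + z_β)/d)² = 1.333 × (2.802/0.85)².
n₁ = 1.333 × 10.87 = 14.5.
Round up: n₁ = 15, giving n₂ = 3 × 15 = 45.

n₁ = 15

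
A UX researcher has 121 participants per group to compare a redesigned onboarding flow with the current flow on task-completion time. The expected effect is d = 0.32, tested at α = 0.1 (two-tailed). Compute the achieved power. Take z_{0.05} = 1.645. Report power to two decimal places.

For two equal groups, power = Φ(d·√(n/2) − z_{α/2}).
d·√(n/2) = 0.32 × √(121/2) = 0.32 × 7.778 = 2.489.
z_β = 2.489 − 1.645 = 0.844.
Power = Φ(0.844) = 0.801.

power ≈ 0.80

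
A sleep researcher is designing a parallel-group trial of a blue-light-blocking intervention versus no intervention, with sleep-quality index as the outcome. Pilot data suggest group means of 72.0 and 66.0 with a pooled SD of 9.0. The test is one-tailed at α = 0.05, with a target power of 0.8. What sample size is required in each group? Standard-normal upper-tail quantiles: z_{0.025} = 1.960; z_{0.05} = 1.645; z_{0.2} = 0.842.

Cohen's d = |M₁ − M₂| / SD_pooled = |72.0 − 66.0| / 9.0 = 6.0 / 9.0 = 0.667.
For two independent groups with equal n: n = 2·((z_{α} + z_β) / d)².
z_{α} + z_β = 1.645 + 0.842 = 2.487.
n = 2 × (2.487 / 0.667)² = 2 × 3.729² = 2 × 13.90 = 27.8.
Round up to the next whole participant.

n = 28 per group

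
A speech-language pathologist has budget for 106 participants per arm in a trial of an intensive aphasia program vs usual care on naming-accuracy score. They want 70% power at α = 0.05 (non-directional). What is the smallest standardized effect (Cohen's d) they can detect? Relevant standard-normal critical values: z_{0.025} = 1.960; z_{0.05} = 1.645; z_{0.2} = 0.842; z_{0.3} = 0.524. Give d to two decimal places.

For two independent groups of n = 106 each: d_min = (z_{α/2} + z_β)·√(2/n).
z-sum = 1.960 + 0.524 = 2.484.
d_min = 2.484 × √(2/106) = 2.484 × 0.1374 = 0.341.

d_min ≈ 0.34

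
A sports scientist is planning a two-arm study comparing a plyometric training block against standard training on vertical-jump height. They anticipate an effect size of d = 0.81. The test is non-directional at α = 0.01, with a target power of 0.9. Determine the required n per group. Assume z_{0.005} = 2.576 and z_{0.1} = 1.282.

For two independent groups with equal n: n = 2·((z_{α/2} + z_β) / d)².
z_{α/2} + z_β = 2.576 + 1.282 = 3.858.
n = 2 × (3.858 / 0.81)² = 2 × 4.763² = 2 × 22.69 = 45.4.
Round up to the next whole participant.

n = 46 per group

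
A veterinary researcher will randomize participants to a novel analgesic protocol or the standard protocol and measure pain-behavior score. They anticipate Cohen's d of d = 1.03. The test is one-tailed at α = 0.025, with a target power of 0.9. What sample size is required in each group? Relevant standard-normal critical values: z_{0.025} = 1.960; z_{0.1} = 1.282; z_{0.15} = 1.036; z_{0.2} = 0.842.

n = 20 per group

For two independent groups with equal n: n = 2·((z_{α} + z_β) / d)².
z_{α} + z_β = 1.960 + 1.282 = 3.242.
n = 2 × (3.242 / 1.03)² = 2 × 3.148² = 2 × 9.91 = 19.8.
Round up to the next whole participant.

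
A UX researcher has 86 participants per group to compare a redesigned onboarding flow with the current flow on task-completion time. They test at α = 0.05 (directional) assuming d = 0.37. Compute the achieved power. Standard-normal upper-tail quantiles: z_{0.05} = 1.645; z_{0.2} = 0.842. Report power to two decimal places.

For two equal groups, power = Φ(d·√(n/2) − z_{α}).
d·√(n/2) = 0.37 × √(86/2) = 0.37 × 6.557 = 2.426.
z_β = 2.426 − 1.645 = 0.781.
Power = Φ(0.781) = 0.783.

power ≈ 0.78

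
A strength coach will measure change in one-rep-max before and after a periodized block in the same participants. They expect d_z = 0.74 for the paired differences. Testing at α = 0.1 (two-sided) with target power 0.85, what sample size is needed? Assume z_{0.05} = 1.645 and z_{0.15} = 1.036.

For a paired (one-sample on differences) test: n = ((z_{α/2} + z_β) / d)².
z_{α/2} + z_β = 1.645 + 1.036 = 2.681.
n = (2.681 / 0.74)² = 3.623² = 13.13.
Round up.

n = 14 pairs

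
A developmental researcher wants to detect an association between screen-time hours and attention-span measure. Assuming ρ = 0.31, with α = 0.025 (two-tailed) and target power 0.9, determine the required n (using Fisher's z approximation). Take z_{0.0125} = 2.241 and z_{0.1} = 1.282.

Fisher's z: C = ½·ln((1+r)/(1−r)) = ½·ln(1.8986) = 0.3205.
n = ((z_{α/2} + z_β)/C)² + 3.
(2.241 + 1.282) / 0.3205 = 3.523 / 0.3205 = 10.992.
n = 10.992² + 3 = 120.83 + 3 = 123.8.
Round up.

n = 124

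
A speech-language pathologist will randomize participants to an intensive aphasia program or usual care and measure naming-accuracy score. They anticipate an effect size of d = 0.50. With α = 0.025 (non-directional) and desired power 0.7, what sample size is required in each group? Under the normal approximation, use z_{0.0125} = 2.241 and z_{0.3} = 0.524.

For two independent groups with equal n: n = 2·((z_{α/2} + z_β) / d)².
z_{α/2} + z_β = 2.241 + 0.524 = 2.765.
n = 2 × (2.765 / 0.50)² = 2 × 5.530² = 2 × 30.58 = 61.2.
Round up to the next whole participant.

n = 62 per group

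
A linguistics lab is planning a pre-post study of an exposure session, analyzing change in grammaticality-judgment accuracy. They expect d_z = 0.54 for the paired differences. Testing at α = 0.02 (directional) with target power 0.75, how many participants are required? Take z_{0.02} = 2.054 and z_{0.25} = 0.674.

n = 26 pairs

For a paired (one-sample on differences) test: n = ((z_{α} + z_β) / d)².
z_{α} + z_β = 2.054 + 0.674 = 2.728.
n = (2.728 / 0.54)² = 5.052² = 25.52.
Round up.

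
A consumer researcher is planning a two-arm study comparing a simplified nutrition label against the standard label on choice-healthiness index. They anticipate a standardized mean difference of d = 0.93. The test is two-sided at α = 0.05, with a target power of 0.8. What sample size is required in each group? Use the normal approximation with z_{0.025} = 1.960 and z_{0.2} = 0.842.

n = 19 per group

For two independent groups with equal n: n = 2·((z_{α/2} + z_β) / d)².
z_{α/2} + z_β = 1.960 + 0.842 = 2.802.
n = 2 × (2.802 / 0.93)² = 2 × 3.013² = 2 × 9.08 = 18.2.
Round up to the next whole participant.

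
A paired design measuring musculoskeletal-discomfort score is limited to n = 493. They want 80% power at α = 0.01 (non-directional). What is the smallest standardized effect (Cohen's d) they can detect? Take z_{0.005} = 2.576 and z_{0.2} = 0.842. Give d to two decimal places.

For a single sample (or paired design) of n = 493: d_min = (z_{α/2} + z_β)/√n.
z-sum = 2.576 + 0.842 = 3.418.
d_min = 3.418 / √493 = 3.418 / 22.204 = 0.154.

d_min ≈ 0.15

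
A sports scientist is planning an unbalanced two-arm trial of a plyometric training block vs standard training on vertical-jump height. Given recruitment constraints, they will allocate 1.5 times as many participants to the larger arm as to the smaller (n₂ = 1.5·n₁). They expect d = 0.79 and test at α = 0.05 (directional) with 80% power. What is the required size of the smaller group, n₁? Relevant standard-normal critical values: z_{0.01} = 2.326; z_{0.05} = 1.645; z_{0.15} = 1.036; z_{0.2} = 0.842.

n₁ = 17

With allocation ratio k = n₂/n₁ = 1.5, Var(x̄₁−x̄₂) = σ²(1/n₁ + 1/(k·n₁)) = σ²·(k+1)/(k·n₁).
So n₁ = (1 + 1/k)·((z_{α} + z_β)/d)² = 1.667 × (2.487/0.79)².
n₁ = 1.667 × 9.91 = 16.5.
Round up: n₁ = 17, giving n₂ = ⌈1.5 × 17⌉ = ⌈25.5⌉ = 26.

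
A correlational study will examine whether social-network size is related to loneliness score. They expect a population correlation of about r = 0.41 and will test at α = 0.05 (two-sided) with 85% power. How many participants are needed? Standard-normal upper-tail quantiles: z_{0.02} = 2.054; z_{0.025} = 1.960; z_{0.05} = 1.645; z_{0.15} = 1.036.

Fisher's z: C = ½·ln((1+r)/(1−r)) = ½·ln(2.3898) = 0.4356.
n = ((z_{α/2} + z_β)/C)² + 3.
(1.960 + 1.036) / 0.4356 = 2.996 / 0.4356 = 6.878.
n = 6.878² + 3 = 47.31 + 3 = 50.3.
Round up.

n = 51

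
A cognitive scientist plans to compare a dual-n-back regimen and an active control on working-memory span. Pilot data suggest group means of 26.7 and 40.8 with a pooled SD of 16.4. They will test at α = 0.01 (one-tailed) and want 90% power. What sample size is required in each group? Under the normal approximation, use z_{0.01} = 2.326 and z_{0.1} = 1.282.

n = 36 per group

Cohen's d = |M₁ − M₂| / SD_pooled = |26.7 − 40.8| / 16.4 = 14.1 / 16.4 = 0.860.
For two independent groups with equal n: n = 2·((z_{α} + z_β) / d)².
z_{α} + z_β = 2.326 + 1.282 = 3.608.
n = 2 × (3.608 / 0.860)² = 2 × 4.195² = 2 × 17.60 = 35.2.
Round up to the next whole participant.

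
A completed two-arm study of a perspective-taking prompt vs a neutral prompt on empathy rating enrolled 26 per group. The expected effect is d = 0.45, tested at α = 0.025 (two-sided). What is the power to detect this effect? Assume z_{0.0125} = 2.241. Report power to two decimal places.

power ≈ 0.27

For two equal groups, power = Φ(d·√(n/2) − z_{α/2}).
d·√(n/2) = 0.45 × √(26/2) = 0.45 × 3.606 = 1.622.
z_β = 1.622 − 2.241 = -0.619.
Power = Φ(-0.619) = 0.268.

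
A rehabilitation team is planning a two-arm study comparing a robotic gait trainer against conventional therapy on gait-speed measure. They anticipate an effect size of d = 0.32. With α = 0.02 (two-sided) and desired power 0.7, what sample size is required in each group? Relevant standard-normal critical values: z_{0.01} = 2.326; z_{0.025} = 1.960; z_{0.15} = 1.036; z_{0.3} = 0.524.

n = 159 per group

For two independent groups with equal n: n = 2·((z_{α/2} + z_β) / d)².
z_{α/2} + z_β = 2.326 + 0.524 = 2.850.
n = 2 × (2.850 / 0.32)² = 2 × 8.906² = 2 × 79.32 = 158.6.
Round up to the next whole participant.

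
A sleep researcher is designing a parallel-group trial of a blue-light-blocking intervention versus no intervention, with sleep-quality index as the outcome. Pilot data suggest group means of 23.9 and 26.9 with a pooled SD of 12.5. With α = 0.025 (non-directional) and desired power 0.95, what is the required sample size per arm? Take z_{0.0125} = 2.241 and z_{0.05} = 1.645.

n = 525 per group

Cohen's d = |M₁ − M₂| / SD_pooled = |23.9 − 26.9| / 12.5 = 3.0 / 12.5 = 0.240.
For two independent groups with equal n: n = 2·((z_{α/2} + z_β) / d)².
z_{α/2} + z_β = 2.241 + 1.645 = 3.886.
n = 2 × (3.886 / 0.240)² = 2 × 16.192² = 2 × 262.17 = 524.3.
Round up to the next whole participant.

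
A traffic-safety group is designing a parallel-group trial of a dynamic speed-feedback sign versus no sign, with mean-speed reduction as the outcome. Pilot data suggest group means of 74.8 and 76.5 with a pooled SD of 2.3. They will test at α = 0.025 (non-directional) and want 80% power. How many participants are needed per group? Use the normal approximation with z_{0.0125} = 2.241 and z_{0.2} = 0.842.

n = 35 per group

Cohen's d = |M₁ − M₂| / SD_pooled = |74.8 − 76.5| / 2.3 = 1.7 / 2.3 = 0.739.
For two independent groups with equal n: n = 2·((z_{α/2} + z_β) / d)².
z_{α/2} + z_β = 2.241 + 0.842 = 3.083.
n = 2 × (3.083 / 0.739)² = 2 × 4.172² = 2 × 17.40 = 34.8.
Round up to the next whole participant.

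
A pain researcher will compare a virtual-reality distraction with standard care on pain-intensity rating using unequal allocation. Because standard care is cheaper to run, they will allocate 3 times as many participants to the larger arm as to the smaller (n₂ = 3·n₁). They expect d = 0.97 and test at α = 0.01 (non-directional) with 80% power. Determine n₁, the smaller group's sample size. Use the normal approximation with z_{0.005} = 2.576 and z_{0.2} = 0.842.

With allocation ratio k = n₂/n₁ = 3, Var(x̄₁−x̄₂) = σ²(1/n₁ + 1/(k·n₁)) = σ²·(k+1)/(k·n₁).
So n₁ = (1 + 1/k)·((z_{α/2} + z_β)/d)² = 1.333 × (3.418/0.97)².
n₁ = 1.333 × 12.42 = 16.6.
Round up: n₁ = 17, giving n₂ = 3 × 17 = 51.

n₁ = 17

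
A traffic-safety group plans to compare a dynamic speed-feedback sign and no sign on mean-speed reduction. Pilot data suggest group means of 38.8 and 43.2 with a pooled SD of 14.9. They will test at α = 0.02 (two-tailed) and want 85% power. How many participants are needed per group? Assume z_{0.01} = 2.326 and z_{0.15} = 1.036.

n = 260 per group

Cohen's d = |M₁ − M₂| / SD_pooled = |38.8 − 43.2| / 14.9 = 4.4 / 14.9 = 0.295.
For two independent groups with equal n: n = 2·((z_{α/2} + z_β) / d)².
z_{α/2} + z_β = 2.326 + 1.036 = 3.362.
n = 2 × (3.362 / 0.295)² = 2 × 11.397² = 2 × 129.88 = 259.8.
Round up to the next whole participant.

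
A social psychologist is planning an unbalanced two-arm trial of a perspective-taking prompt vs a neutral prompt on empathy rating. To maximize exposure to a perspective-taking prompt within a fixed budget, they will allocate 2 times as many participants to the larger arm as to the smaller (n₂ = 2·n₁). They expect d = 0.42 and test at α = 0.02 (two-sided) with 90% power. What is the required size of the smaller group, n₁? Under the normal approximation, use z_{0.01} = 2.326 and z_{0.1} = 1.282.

With allocation ratio k = n₂/n₁ = 2, Var(x̄₁−x̄₂) = σ²(1/n₁ + 1/(k·n₁)) = σ²·(k+1)/(k·n₁).
So n₁ = (1 + 1/k)·((z_{α/2} + z_β)/d)² = 1.500 × (3.608/0.42)².
n₁ = 1.500 × 73.80 = 110.7.
Round up: n₁ = 111, giving n₂ = 2 × 111 = 222.

n₁ = 111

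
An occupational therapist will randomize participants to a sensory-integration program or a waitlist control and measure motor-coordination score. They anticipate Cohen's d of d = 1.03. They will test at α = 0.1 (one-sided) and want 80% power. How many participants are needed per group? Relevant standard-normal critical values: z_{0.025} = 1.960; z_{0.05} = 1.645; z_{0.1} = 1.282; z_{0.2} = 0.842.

n = 9 per group

For two independent groups with equal n: n = 2·((z_{α} + z_β) / d)².
z_{α} + z_β = 1.282 + 0.842 = 2.124.
n = 2 × (2.124 / 1.03)² = 2 × 2.062² = 2 × 4.25 = 8.5.
Round up to the next whole participant.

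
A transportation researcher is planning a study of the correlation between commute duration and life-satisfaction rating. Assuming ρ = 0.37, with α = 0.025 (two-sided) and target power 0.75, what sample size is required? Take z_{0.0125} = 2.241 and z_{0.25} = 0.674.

Fisher's z: C = ½·ln((1+r)/(1−r)) = ½·ln(2.1746) = 0.3884.
n = ((z_{α/2} + z_β)/C)² + 3.
(2.241 + 0.674) / 0.3884 = 2.915 / 0.3884 = 7.505.
n = 7.505² + 3 = 56.33 + 3 = 59.3.
Round up.

n = 60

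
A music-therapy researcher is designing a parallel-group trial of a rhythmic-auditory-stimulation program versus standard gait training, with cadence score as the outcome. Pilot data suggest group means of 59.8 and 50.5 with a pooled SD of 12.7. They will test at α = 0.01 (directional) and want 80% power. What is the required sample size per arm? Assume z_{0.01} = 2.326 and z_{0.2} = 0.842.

n = 38 per group

Cohen's d = |M₁ − M₂| / SD_pooled = |59.8 − 50.5| / 12.7 = 9.3 / 12.7 = 0.732.
For two independent groups with equal n: n = 2·((z_{α} + z_β) / d)².
z_{α} + z_β = 2.326 + 0.842 = 3.168.
n = 2 × (3.168 / 0.732)² = 2 × 4.328² = 2 × 18.73 = 37.5.
Round up to the next whole participant.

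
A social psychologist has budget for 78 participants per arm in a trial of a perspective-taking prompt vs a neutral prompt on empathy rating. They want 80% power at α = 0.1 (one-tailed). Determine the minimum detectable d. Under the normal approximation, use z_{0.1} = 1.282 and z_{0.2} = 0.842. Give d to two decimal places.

For two independent groups of n = 78 each: d_min = (z_{α} + z_β)·√(2/n).
z-sum = 1.282 + 0.842 = 2.124.
d_min = 2.124 × √(2/78) = 2.124 × 0.1601 = 0.340.

d_min ≈ 0.34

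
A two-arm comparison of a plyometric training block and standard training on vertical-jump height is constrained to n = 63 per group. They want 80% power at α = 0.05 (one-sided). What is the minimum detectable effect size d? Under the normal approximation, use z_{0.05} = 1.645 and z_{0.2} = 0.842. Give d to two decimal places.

d_min ≈ 0.44

For two independent groups of n = 63 each: d_min = (z_{α} + z_β)·√(2/n).
z-sum = 1.645 + 0.842 = 2.487.
d_min = 2.487 × √(2/63) = 2.487 × 0.1782 = 0.443.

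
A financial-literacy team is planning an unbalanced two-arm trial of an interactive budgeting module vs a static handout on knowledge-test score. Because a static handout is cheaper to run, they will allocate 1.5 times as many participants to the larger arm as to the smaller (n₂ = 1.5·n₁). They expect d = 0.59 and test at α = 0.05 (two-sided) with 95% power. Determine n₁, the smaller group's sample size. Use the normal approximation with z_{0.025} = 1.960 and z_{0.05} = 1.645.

With allocation ratio k = n₂/n₁ = 1.5, Var(x̄₁−x̄₂) = σ²(1/n₁ + 1/(k·n₁)) = σ²·(k+1)/(k·n₁).
So n₁ = (1 + 1/k)·((z_{α/2} + z_β)/d)² = 1.667 × (3.605/0.59)².
n₁ = 1.667 × 37.33 = 62.2.
Round up: n₁ = 63, giving n₂ = ⌈1.5 × 63⌉ = ⌈94.5⌉ = 95.

n₁ = 63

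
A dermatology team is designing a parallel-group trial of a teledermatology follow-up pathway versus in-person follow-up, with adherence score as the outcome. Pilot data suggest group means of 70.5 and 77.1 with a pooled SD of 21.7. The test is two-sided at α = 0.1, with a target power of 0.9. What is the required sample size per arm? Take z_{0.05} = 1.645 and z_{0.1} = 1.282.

n = 186 per group

Cohen's d = |M₁ − M₂| / SD_pooled = |70.5 − 77.1| / 21.7 = 6.6 / 21.7 = 0.304.
For two independent groups with equal n: n = 2·((z_{α/2} + z_β) / d)².
z_{α/2} + z_β = 1.645 + 1.282 = 2.927.
n = 2 × (2.927 / 0.304)² = 2 × 9.628² = 2 × 92.70 = 185.4.
Round up to the next whole participant.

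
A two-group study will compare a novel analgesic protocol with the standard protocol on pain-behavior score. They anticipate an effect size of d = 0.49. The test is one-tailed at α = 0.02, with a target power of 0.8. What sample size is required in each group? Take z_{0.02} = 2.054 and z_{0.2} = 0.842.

For two independent groups with equal n: n = 2·((z_{α} + z_β) / d)².
z_{α} + z_β = 2.054 + 0.842 = 2.896.
n = 2 × (2.896 / 0.49)² = 2 × 5.910² = 2 × 34.93 = 69.9.
Round up to the next whole participant.

n = 70 per group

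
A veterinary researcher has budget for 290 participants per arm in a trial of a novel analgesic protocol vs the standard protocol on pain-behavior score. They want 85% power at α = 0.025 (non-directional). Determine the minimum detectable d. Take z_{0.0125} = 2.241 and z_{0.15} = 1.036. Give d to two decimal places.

d_min ≈ 0.27

For two independent groups of n = 290 each: d_min = (z_{α/2} + z_β)·√(2/n).
z-sum = 2.241 + 1.036 = 3.277.
d_min = 3.277 × √(2/290) = 3.277 × 0.0830 = 0.272.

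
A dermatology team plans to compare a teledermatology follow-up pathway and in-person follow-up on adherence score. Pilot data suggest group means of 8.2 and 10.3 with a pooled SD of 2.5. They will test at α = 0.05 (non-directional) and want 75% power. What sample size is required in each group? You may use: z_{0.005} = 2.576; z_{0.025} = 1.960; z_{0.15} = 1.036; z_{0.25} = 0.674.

n = 20 per group

Cohen's d = |M₁ − M₂| / SD_pooled = |8.2 − 10.3| / 2.5 = 2.1 / 2.5 = 0.840.
For two independent groups with equal n: n = 2·((z_{α/2} + z_β) / d)².
z_{α/2} + z_β = 1.960 + 0.674 = 2.634.
n = 2 × (2.634 / 0.840)² = 2 × 3.136² = 2 × 9.83 = 19.7.
Round up to the next whole participant.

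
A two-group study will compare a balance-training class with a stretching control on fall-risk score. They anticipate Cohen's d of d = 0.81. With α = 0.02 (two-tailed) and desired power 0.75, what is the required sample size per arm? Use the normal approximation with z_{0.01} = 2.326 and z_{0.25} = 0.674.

For two independent groups with equal n: n = 2·((z_{α/2} + z_β) / d)².
z_{α/2} + z_β = 2.326 + 0.674 = 3.000.
n = 2 × (3.000 / 0.81)² = 2 × 3.704² = 2 × 13.72 = 27.4.
Round up to the next whole participant.

n = 28 per group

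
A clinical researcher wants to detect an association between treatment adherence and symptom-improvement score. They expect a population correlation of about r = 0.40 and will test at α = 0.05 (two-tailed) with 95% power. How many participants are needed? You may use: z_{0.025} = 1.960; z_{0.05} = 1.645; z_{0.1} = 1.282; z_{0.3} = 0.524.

n = 76

Fisher's z: C = ½·ln((1+r)/(1−r)) = ½·ln(2.3333) = 0.4236.
n = ((z_{α/2} + z_β)/C)² + 3.
(1.960 + 1.645) / 0.4236 = 3.605 / 0.4236 = 8.510.
n = 8.510² + 3 = 72.43 + 3 = 75.4.
Round up.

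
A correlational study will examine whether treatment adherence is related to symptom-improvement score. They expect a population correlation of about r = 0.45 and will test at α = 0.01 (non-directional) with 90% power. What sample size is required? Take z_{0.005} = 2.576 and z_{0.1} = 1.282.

Fisher's z: C = ½·ln((1+r)/(1−r)) = ½·ln(2.6364) = 0.4847.
n = ((z_{α/2} + z_β)/C)² + 3.
(2.576 + 1.282) / 0.4847 = 3.858 / 0.4847 = 7.960.
n = 7.960² + 3 = 63.35 + 3 = 66.4.
Round up.

n = 67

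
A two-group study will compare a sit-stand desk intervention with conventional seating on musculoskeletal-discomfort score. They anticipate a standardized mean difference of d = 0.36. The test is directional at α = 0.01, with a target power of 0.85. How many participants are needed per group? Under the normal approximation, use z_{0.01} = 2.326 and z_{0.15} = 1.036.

For two independent groups with equal n: n = 2·((z_{α} + z_β) / d)².
z_{α} + z_β = 2.326 + 1.036 = 3.362.
n = 2 × (3.362 / 0.36)² = 2 × 9.339² = 2 × 87.21 = 174.4.
Round up to the next whole participant.

n = 175 per group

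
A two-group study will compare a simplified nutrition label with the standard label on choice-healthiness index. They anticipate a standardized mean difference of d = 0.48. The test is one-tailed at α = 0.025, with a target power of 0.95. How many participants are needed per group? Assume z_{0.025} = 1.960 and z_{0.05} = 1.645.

n = 113 per group

For two independent groups with equal n: n = 2·((z_{α} + z_β) / d)².
z_{α} + z_β = 1.960 + 1.645 = 3.605.
n = 2 × (3.605 / 0.48)² = 2 × 7.510² = 2 × 56.41 = 112.8.
Round up to the next whole participant.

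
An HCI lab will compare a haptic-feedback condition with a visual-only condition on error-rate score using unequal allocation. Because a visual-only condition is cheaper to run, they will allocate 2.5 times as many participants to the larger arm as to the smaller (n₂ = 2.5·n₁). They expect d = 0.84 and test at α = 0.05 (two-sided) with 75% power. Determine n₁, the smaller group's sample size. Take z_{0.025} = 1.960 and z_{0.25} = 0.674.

n₁ = 14

With allocation ratio k = n₂/n₁ = 2.5, Var(x̄₁−x̄₂) = σ²(1/n₁ + 1/(k·n₁)) = σ²·(k+1)/(k·n₁).
So n₁ = (1 + 1/k)·((z_{α/2} + z_β)/d)² = 1.400 × (2.634/0.84)².
n₁ = 1.400 × 9.83 = 13.8.
Round up: n₁ = 14, giving n₂ = 2.5 × 14 = 35.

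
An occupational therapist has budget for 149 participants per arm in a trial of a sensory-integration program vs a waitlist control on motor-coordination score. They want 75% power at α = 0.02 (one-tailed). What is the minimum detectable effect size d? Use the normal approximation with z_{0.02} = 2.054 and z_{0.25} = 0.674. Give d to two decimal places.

d_min ≈ 0.32

For two independent groups of n = 149 each: d_min = (z_{α} + z_β)·√(2/n).
z-sum = 2.054 + 0.674 = 2.728.
d_min = 2.728 × √(2/149) = 2.728 × 0.1159 = 0.316.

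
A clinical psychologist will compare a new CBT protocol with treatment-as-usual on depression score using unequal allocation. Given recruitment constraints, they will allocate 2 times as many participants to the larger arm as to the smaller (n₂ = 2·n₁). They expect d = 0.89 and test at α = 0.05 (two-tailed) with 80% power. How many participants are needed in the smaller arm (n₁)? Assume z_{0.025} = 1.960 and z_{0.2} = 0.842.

With allocation ratio k = n₂/n₁ = 2, Var(x̄₁−x̄₂) = σ²(1/n₁ + 1/(k·n₁)) = σ²·(k+1)/(k·n₁).
So n₁ = (1 + 1/k)·((z_{α/2} + z_β)/d)² = 1.500 × (2.802/0.89)².
n₁ = 1.500 × 9.91 = 14.9.
Round up: n₁ = 15, giving n₂ = 2 × 15 = 30.

n₁ = 15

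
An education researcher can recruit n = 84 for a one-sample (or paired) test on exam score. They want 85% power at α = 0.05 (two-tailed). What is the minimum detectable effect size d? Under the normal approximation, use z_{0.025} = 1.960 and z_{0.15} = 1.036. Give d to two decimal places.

For a single sample (or paired design) of n = 84: d_min = (z_{α/2} + z_β)/√n.
z-sum = 1.960 + 1.036 = 2.996.
d_min = 2.996 / √84 = 2.996 / 9.165 = 0.327.

d_min ≈ 0.33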